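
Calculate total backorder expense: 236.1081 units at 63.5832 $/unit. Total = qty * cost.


Total = 236.1081 * 63.5832 = 15012.5085

15012.5085 $


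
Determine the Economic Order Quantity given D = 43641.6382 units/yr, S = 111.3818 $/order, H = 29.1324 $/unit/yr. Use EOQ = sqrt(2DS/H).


2*D*S = 2 * 43641.6382 * 111.3818 = 9721768.4353
2*D*S/H = 333709.8363
EOQ = sqrt(333709.8363) = 577.6762

577.6762 units


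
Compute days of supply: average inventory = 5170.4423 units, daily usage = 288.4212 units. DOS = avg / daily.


DOS = 5170.4423 / 288.4212 = 17.9267

17.9267 days


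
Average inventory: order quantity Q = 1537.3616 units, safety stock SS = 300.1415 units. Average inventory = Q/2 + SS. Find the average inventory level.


Q/2 = 768.6808
Avg = 768.6808 + 300.1415 = 1068.8223

1068.8223 units


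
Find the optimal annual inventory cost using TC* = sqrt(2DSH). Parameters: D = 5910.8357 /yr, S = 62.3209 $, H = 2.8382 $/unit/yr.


2*D*S*H = 2091007.5243
TC* = sqrt(2091007.5243) = 1446.0316

1446.0316 $/yr


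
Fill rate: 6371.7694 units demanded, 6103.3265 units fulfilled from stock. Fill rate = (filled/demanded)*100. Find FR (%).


FR = 6103.3265 / 6371.7694 * 100 = 95.7870

95.7870%


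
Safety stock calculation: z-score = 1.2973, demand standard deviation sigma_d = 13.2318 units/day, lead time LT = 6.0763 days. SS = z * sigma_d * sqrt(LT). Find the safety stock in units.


sqrt(LT) = sqrt(6.0763) = 2.4650
SS = 1.2973 * 13.2318 * 2.4650 = 42.3135

42.3135 units


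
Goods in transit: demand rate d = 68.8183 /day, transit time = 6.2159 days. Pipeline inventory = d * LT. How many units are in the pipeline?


Pipeline = 68.8183 * 6.2159 = 427.7677

427.7677 units


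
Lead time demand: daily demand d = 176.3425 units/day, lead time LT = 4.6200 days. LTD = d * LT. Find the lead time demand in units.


LTD = 176.3425 * 4.6200 = 814.7024

814.7024 units


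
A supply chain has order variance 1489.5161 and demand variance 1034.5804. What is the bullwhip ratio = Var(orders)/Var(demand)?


BW = 1489.5161 / 1034.5804 = 1.4397

1.4397


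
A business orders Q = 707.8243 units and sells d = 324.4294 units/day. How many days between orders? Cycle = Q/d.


Cycle = 707.8243 / 324.4294 = 2.1818

2.1818 days


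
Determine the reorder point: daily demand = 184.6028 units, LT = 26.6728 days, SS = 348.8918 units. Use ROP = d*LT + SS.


d*LT = 184.6028 * 26.6728 = 4923.8736
ROP = 4923.8736 + 348.8918 = 5272.7654

5272.7654 units


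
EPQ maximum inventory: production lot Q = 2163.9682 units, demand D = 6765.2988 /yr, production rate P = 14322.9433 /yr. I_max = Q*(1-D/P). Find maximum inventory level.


D/P = 0.4723
1 - D/P = 0.5277
I_max = 2163.9682 * 0.5277 = 1141.8395

1141.8395 units


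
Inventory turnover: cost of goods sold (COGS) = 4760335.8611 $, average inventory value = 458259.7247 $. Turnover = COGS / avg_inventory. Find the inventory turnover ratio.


Turnover = 4760335.8611 / 458259.7247 = 10.3879

10.3879


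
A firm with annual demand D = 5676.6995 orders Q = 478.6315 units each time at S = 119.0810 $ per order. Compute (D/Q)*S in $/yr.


Number of orders = D/Q = 11.8603
Cost = 11.8603 * 119.0810 = 1412.3330

1412.3330 $/yr


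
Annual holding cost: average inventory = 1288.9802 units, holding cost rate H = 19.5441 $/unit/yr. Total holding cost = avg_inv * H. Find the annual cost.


Cost = 1288.9802 * 19.5441 = 25191.9579

25191.9579 $/yr


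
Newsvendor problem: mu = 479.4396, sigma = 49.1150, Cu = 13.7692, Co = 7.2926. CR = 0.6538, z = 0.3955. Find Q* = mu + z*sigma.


CR = Cu/(Cu+Co) = 13.7692/(13.7692+7.2926) = 0.6538
z = 0.3955
Q* = 479.4396 + 0.3955 * 49.1150 = 498.8646

498.8646 units


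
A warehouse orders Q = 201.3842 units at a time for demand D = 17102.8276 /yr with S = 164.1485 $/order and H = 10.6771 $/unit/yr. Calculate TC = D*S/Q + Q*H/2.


Ordering cost = D*S/Q = 13940.5350
Holding cost = Q*H/2 = 1075.0996
TC = 13940.5350 + 1075.0996 = 15015.6347

15015.6347 $/yr


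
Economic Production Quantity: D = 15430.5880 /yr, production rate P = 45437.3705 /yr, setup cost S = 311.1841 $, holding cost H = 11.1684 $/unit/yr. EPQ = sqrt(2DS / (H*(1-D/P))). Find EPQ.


1 - D/P = 1 - 0.3396 = 0.6604
H*(1-D/P) = 7.3756
2DS = 9603507.2785
EPQ = sqrt(1302065.0147) = 1141.0806

1141.0806 units


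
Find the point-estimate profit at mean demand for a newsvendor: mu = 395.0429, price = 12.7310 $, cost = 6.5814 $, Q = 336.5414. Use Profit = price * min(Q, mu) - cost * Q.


Sales at mu = min(336.5414, 395.0429) = 336.5414
Revenue = 12.7310 * 336.5414 = 4284.5086
Total cost = 6.5814 * 336.5414 = 2214.9136
Profit = 4284.5086 - 2214.9136 = 2069.5950

2069.5950 $


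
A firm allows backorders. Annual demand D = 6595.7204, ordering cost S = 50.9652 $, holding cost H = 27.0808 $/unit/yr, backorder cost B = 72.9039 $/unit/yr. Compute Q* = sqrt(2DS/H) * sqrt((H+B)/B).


sqrt(2DS/H) = 157.5623
sqrt((H+B)/B) = 1.1711
Q* = 157.5623 * 1.1711 = 184.5201

184.5201 units


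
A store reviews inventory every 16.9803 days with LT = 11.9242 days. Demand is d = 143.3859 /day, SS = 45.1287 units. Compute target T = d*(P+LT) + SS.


P + LT = 28.9045
d*(P+LT) = 143.3859 * 28.9045 = 4144.4977
T = 4144.4977 + 45.1287 = 4189.6264

4189.6264 units


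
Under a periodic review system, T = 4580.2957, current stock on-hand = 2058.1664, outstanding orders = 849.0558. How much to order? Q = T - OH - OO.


Inventory position = OH + OO = 2058.1664 + 849.0558 = 2907.2222
Q = 4580.2957 - 2907.2222 = 1673.0735

1673.0735 units


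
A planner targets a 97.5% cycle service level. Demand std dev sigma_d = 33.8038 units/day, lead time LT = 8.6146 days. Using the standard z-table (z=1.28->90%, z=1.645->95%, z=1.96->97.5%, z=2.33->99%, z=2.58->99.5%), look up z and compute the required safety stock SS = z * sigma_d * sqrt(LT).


From the table, SL = 97.5% corresponds to z = 1.96
sqrt(LT) = sqrt(8.6146) = 2.9351
SS = 1.96 * 33.8038 * 2.9351 = 194.4640

194.4640 units


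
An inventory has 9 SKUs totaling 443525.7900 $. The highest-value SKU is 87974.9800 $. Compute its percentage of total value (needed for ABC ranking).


Top item = 87974.9800
Total = 443525.7900
Percentage = 87974.9800 / 443525.7900 * 100 = 19.8354

19.8354%


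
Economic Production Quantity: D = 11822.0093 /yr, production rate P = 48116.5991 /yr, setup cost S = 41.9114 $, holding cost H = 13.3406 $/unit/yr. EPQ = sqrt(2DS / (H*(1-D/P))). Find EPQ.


1 - D/P = 1 - 0.2457 = 0.7543
H*(1-D/P) = 10.0629
2DS = 990953.9212
EPQ = sqrt(98476.1654) = 313.8091

313.8091 units


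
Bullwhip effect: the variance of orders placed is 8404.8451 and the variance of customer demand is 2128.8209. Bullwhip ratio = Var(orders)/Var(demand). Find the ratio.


BW = 8404.8451 / 2128.8209 = 3.9481

3.9481


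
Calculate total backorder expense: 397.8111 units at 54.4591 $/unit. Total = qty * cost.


Total = 397.8111 * 54.4591 = 21664.4345

21664.4345 $


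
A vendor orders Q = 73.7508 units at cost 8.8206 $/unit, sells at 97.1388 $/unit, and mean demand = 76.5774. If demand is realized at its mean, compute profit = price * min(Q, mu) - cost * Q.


Sales at mu = min(73.7508, 76.5774) = 73.7508
Revenue = 97.1388 * 73.7508 = 7164.0642
Total cost = 8.8206 * 73.7508 = 650.5263
Profit = 7164.0642 - 650.5263 = 6513.5379

6513.5379 $


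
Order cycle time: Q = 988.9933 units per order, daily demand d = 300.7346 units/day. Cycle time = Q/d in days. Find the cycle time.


Cycle = 988.9933 / 300.7346 = 3.2886

3.2886 days


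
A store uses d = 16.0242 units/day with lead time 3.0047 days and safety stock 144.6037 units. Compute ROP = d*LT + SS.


d*LT = 16.0242 * 3.0047 = 48.1479
ROP = 48.1479 + 144.6037 = 192.7516

192.7516 units


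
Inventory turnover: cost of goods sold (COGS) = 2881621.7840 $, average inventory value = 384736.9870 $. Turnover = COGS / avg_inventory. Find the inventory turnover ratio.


Turnover = 2881621.7840 / 384736.9870 = 7.4898

7.4898


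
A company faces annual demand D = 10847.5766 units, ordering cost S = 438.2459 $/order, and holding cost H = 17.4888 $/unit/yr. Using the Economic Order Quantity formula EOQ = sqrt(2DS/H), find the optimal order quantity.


2*D*S = 2 * 10847.5766 * 438.2459 = 9507811.9398
2*D*S/H = 543651.4764
EOQ = sqrt(543651.4764) = 737.3273

737.3273 units


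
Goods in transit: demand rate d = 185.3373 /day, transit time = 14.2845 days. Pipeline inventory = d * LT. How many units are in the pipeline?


Pipeline = 185.3373 * 14.2845 = 2647.4507

2647.4507 units


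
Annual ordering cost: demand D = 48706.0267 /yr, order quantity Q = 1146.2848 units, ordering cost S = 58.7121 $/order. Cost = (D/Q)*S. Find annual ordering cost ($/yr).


Number of orders = D/Q = 42.4903
Cost = 42.4903 * 58.7121 = 2494.6969

2494.6969 $/yr


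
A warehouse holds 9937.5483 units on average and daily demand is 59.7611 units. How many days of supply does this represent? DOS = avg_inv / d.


DOS = 9937.5483 / 59.7611 = 166.2879

166.2879 days


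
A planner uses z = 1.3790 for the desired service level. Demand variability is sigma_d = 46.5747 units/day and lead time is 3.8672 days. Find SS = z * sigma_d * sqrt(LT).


sqrt(LT) = sqrt(3.8672) = 1.9665
SS = 1.3790 * 46.5747 * 1.9665 = 126.3027

126.3027 units


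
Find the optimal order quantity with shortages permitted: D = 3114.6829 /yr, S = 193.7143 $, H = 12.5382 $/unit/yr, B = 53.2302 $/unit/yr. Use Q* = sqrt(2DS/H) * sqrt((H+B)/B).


sqrt(2DS/H) = 310.2310
sqrt((H+B)/B) = 1.1116
Q* = 310.2310 * 1.1116 = 344.8377

344.8377 units


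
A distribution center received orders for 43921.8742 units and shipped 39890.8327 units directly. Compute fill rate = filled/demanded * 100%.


FR = 39890.8327 / 43921.8742 * 100 = 90.8222

90.8222%


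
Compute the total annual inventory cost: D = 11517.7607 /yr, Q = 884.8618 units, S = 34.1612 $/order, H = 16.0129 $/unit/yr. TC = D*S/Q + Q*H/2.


Ordering cost = D*S/Q = 444.6576
Holding cost = Q*H/2 = 7084.6018
TC = 444.6576 + 7084.6018 = 7529.2594

7529.2594 $/yr


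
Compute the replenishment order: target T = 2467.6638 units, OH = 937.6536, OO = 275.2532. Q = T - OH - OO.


Inventory position = OH + OO = 937.6536 + 275.2532 = 1212.9068
Q = 2467.6638 - 1212.9068 = 1254.7570

1254.7570 units


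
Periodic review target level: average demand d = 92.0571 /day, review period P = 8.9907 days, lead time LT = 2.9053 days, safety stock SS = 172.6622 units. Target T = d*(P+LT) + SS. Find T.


P + LT = 11.8960
d*(P+LT) = 92.0571 * 11.8960 = 1095.1113
T = 1095.1113 + 172.6622 = 1267.7735

1267.7735 units


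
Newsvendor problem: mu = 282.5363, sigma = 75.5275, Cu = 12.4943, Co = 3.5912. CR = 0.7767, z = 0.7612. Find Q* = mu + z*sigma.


CR = Cu/(Cu+Co) = 12.4943/(12.4943+3.5912) = 0.7767
z = 0.7612
Q* = 282.5363 + 0.7612 * 75.5275 = 340.0278

340.0278 units


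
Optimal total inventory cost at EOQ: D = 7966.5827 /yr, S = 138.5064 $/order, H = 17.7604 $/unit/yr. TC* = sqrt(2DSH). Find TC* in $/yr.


2*D*S*H = 39194456.6898
TC* = sqrt(39194456.6898) = 6260.5476

6260.5476 $/yr


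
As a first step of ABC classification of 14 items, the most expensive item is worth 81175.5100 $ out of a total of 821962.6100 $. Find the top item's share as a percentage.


Top item = 81175.5100
Total = 821962.6100
Percentage = 81175.5100 / 821962.6100 * 100 = 9.8758

9.8758%


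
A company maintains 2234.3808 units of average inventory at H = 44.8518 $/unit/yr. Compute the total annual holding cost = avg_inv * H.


Cost = 2234.3808 * 44.8518 = 100216.0008

100216.0008 $/yr


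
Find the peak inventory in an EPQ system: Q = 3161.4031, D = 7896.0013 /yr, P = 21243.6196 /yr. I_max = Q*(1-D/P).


D/P = 0.3717
1 - D/P = 0.6283
I_max = 3161.4031 * 0.6283 = 1986.3471

1986.3471 units


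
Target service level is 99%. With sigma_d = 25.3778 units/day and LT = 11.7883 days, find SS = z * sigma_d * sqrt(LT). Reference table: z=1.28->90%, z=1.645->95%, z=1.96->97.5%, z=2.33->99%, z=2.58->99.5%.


From the table, SL = 99% corresponds to z = 2.33
sqrt(LT) = sqrt(11.7883) = 3.4334
SS = 2.33 * 25.3778 * 3.4334 = 203.0184

203.0184 units


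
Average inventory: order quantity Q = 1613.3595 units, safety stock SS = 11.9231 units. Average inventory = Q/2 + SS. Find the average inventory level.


Q/2 = 806.6798
Avg = 806.6798 + 11.9231 = 818.6028

818.6028 units


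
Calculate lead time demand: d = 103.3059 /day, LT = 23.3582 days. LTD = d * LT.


LTD = 103.3059 * 23.3582 = 2413.0399

2413.0399 units


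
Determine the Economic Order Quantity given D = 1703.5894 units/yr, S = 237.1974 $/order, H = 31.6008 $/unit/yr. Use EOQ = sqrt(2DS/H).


2*D*S = 2 * 1703.5894 * 237.1974 = 808173.9527
2*D*S/H = 25574.4776
EOQ = sqrt(25574.4776) = 159.9202

159.9202 units


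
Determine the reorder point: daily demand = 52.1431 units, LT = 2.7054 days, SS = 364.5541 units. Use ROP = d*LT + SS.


d*LT = 52.1431 * 2.7054 = 141.0679
ROP = 141.0679 + 364.5541 = 505.6220

505.6220 units


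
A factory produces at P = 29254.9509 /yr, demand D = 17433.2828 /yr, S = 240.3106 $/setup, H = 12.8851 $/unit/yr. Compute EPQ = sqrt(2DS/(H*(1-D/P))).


1 - D/P = 1 - 0.5959 = 0.4041
H*(1-D/P) = 5.2068
2DS = 8378805.2993
EPQ = sqrt(1609218.1296) = 1268.5496

1268.5496 units


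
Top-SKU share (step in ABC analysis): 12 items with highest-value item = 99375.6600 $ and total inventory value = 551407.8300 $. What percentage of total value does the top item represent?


Top item = 99375.6600
Total = 551407.8300
Percentage = 99375.6600 / 551407.8300 * 100 = 18.0222

18.0222%


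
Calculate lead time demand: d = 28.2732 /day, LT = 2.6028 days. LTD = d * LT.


LTD = 28.2732 * 2.6028 = 73.5895

73.5895 units


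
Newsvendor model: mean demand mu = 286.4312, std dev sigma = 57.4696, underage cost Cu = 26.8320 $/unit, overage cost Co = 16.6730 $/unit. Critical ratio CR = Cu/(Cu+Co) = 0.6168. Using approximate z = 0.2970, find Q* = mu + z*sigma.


CR = Cu/(Cu+Co) = 26.8320/(26.8320+16.6730) = 0.6168
z = 0.2970
Q* = 286.4312 + 0.2970 * 57.4696 = 303.4997

303.4997 units


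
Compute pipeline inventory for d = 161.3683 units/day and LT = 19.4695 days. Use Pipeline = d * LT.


Pipeline = 161.3683 * 19.4695 = 3141.7601

3141.7601 units


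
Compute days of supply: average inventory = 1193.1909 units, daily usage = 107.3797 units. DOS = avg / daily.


DOS = 1193.1909 / 107.3797 = 11.1119

11.1119 days


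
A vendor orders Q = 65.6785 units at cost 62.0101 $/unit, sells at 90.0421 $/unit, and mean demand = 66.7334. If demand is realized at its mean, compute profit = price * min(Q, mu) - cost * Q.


Sales at mu = min(65.6785, 66.7334) = 65.6785
Revenue = 90.0421 * 65.6785 = 5913.8301
Total cost = 62.0101 * 65.6785 = 4072.7304
Profit = 5913.8301 - 4072.7304 = 1841.0997

1841.0997 $


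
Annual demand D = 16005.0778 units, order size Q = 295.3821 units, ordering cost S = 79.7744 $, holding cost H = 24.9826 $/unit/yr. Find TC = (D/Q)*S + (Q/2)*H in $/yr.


Ordering cost = D*S/Q = 4322.5215
Holding cost = Q*H/2 = 3689.7064
TC = 4322.5215 + 3689.7064 = 8012.2279

8012.2279 $/yr


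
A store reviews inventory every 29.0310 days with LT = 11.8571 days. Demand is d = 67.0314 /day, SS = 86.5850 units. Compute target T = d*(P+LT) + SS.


P + LT = 40.8881
d*(P+LT) = 67.0314 * 40.8881 = 2740.7866
T = 2740.7866 + 86.5850 = 2827.3716

2827.3716 units


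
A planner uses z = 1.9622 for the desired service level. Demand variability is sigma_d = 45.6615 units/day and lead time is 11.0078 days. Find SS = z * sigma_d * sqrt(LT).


sqrt(LT) = sqrt(11.0078) = 3.3178
SS = 1.9622 * 45.6615 * 3.3178 = 297.2650

297.2650 units


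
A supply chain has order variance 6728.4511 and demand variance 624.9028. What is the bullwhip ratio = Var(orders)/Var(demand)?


BW = 6728.4511 / 624.9028 = 10.7672

10.7672


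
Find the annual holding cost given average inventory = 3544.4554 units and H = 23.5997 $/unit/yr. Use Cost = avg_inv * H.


Cost = 3544.4554 * 23.5997 = 83648.0841

83648.0841 $/yr


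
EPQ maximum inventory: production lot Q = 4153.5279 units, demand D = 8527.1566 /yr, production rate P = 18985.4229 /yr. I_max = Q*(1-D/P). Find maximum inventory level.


D/P = 0.4491
1 - D/P = 0.5509
I_max = 4153.5279 * 0.5509 = 2288.0028

2288.0028 units


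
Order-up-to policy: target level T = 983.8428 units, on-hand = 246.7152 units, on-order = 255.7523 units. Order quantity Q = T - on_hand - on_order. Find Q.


Inventory position = OH + OO = 246.7152 + 255.7523 = 502.4675
Q = 983.8428 - 502.4675 = 481.3753

481.3753 units


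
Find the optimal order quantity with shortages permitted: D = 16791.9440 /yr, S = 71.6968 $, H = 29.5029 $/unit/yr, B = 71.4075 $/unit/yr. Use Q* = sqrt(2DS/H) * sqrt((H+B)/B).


sqrt(2DS/H) = 285.6821
sqrt((H+B)/B) = 1.1888
Q* = 285.6821 * 1.1888 = 339.6089

339.6089 units


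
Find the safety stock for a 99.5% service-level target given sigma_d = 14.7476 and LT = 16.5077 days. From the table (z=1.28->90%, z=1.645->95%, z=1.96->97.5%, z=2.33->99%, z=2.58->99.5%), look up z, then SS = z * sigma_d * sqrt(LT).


From the table, SL = 99.5% corresponds to z = 2.58
sqrt(LT) = sqrt(16.5077) = 4.0630
SS = 2.58 * 14.7476 * 4.0630 = 154.5910

154.5910 units


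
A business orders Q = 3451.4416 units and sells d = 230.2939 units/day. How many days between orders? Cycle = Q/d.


Cycle = 3451.4416 / 230.2939 = 14.9871

14.9871 days


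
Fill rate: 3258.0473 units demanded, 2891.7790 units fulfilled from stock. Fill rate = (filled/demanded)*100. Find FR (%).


FR = 2891.7790 / 3258.0473 * 100 = 88.7580

88.7580%


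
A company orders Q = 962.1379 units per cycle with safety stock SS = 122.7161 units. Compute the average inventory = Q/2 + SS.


Q/2 = 481.0689
Avg = 481.0689 + 122.7161 = 603.7850

603.7850 units


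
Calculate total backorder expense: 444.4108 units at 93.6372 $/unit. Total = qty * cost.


Total = 444.4108 * 93.6372 = 41613.3830

41613.3830 $


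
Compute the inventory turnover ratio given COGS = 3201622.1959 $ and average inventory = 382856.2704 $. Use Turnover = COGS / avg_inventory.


Turnover = 3201622.1959 / 382856.2704 = 8.3625

8.3625


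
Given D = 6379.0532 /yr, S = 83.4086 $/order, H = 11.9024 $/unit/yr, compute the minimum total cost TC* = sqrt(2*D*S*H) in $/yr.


2*D*S*H = 12665769.8683
TC* = sqrt(12665769.8683) = 3558.9001

3558.9001 $/yr


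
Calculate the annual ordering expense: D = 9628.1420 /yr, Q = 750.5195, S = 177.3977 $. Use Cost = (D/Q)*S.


Number of orders = D/Q = 12.8286
Cost = 12.8286 * 177.3977 = 2275.7706

2275.7706 $/yr


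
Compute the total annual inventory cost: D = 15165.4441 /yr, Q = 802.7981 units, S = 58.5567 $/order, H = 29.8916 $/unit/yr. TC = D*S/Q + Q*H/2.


Ordering cost = D*S/Q = 1106.1790
Holding cost = Q*H/2 = 11998.4598
TC = 1106.1790 + 11998.4598 = 13104.6388

13104.6388 $/yr


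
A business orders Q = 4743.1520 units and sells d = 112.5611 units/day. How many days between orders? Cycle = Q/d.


Cycle = 4743.1520 / 112.5611 = 42.1385

42.1385 days


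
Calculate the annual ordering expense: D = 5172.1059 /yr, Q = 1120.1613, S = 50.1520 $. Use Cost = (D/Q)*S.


Number of orders = D/Q = 4.6173
Cost = 4.6173 * 50.1520 = 231.5662

231.5662 $/yr


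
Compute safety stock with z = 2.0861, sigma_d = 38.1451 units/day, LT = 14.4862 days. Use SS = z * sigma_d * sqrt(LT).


sqrt(LT) = sqrt(14.4862) = 3.8061
SS = 2.0861 * 38.1451 * 3.8061 = 302.8664

302.8664 units


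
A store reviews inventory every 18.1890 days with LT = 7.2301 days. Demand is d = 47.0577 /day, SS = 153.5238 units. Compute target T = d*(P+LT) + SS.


P + LT = 25.4191
d*(P+LT) = 47.0577 * 25.4191 = 1196.1644
T = 1196.1644 + 153.5238 = 1349.6882

1349.6882 units


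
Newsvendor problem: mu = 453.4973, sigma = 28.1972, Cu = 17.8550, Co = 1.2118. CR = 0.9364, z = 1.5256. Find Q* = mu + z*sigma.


CR = Cu/(Cu+Co) = 17.8550/(17.8550+1.2118) = 0.9364
z = 1.5256
Q* = 453.4973 + 1.5256 * 28.1972 = 496.5149

496.5149 units


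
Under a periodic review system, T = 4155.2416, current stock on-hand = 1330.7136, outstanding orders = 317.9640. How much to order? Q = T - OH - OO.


Inventory position = OH + OO = 1330.7136 + 317.9640 = 1648.6776
Q = 4155.2416 - 1648.6776 = 2506.5640

2506.5640 units


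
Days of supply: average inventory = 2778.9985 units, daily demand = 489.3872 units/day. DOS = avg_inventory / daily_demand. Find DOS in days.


DOS = 2778.9985 / 489.3872 = 5.6785

5.6785 days


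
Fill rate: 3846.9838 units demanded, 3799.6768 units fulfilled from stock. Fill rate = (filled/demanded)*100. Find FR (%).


FR = 3799.6768 / 3846.9838 * 100 = 98.7703

98.7703%


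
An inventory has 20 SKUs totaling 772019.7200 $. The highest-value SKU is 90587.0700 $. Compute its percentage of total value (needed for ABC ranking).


Top item = 90587.0700
Total = 772019.7200
Percentage = 90587.0700 / 772019.7200 * 100 = 11.7338

11.7338%


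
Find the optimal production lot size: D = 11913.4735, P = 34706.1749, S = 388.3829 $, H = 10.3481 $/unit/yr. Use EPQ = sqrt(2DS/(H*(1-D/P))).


1 - D/P = 1 - 0.3433 = 0.6567
H*(1-D/P) = 6.7959
2DS = 9253978.7740
EPQ = sqrt(1361691.8313) = 1166.9155

1166.9155 units


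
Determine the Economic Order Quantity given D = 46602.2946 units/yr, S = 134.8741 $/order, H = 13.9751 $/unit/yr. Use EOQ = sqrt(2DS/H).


2*D*S = 2 * 46602.2946 * 134.8741 = 12570885.0842
2*D*S/H = 899520.2241
EOQ = sqrt(899520.2241) = 948.4304

948.4304 units


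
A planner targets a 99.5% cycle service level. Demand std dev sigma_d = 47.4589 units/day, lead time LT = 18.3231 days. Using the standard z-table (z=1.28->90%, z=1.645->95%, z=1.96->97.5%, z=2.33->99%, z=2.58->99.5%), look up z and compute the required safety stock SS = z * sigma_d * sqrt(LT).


From the table, SL = 99.5% corresponds to z = 2.58
sqrt(LT) = sqrt(18.3231) = 4.2805
SS = 2.58 * 47.4589 * 4.2805 = 524.1274

524.1274 units


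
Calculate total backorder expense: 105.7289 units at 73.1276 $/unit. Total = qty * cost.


Total = 105.7289 * 73.1276 = 7731.7007

7731.7007 $


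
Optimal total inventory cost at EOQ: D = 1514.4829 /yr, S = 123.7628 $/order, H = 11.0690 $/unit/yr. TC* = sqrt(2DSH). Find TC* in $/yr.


2*D*S*H = 4149472.4305
TC* = sqrt(4149472.4305) = 2037.0254

2037.0254 $/yr


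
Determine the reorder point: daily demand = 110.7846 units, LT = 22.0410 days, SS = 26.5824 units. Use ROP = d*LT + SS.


d*LT = 110.7846 * 22.0410 = 2441.8034
ROP = 2441.8034 + 26.5824 = 2468.3858

2468.3858 units


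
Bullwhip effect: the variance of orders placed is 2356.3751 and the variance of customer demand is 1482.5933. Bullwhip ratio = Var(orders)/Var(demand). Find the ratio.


BW = 2356.3751 / 1482.5933 = 1.5894

1.5894


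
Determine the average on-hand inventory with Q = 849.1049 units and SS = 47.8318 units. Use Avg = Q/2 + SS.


Q/2 = 424.5525
Avg = 424.5525 + 47.8318 = 472.3843

472.3843 units


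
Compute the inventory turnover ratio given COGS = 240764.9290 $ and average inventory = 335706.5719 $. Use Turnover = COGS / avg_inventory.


Turnover = 240764.9290 / 335706.5719 = 0.7172

0.7172


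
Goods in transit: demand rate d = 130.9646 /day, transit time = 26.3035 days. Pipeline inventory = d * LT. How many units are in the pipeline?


Pipeline = 130.9646 * 26.3035 = 3444.8274

3444.8274 units


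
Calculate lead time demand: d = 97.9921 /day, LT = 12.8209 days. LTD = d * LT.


LTD = 97.9921 * 12.8209 = 1256.3469

1256.3469 units


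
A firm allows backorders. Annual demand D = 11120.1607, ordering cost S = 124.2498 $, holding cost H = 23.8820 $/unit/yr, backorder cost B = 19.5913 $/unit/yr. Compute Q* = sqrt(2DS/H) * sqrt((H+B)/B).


sqrt(2DS/H) = 340.1598
sqrt((H+B)/B) = 1.4896
Q* = 340.1598 * 1.4896 = 506.7138

506.7138 units


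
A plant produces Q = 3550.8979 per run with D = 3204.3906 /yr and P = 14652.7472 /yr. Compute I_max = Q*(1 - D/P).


D/P = 0.2187
1 - D/P = 0.7813
I_max = 3550.8979 * 0.7813 = 2774.3566

2774.3566 units


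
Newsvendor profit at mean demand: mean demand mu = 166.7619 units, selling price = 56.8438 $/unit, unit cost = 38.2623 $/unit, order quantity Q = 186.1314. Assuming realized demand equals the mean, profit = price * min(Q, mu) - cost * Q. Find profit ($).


Sales at mu = min(186.1314, 166.7619) = 166.7619
Revenue = 56.8438 * 166.7619 = 9479.3801
Total cost = 38.2623 * 186.1314 = 7121.8155
Profit = 9479.3801 - 7121.8155 = 2357.5646

2357.5646 $


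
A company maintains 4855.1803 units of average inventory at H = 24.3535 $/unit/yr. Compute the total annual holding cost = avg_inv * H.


Cost = 4855.1803 * 24.3535 = 118240.6334

118240.6334 $/yr


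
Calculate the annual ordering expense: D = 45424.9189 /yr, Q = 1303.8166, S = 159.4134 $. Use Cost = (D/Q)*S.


Number of orders = D/Q = 34.8400
Cost = 34.8400 * 159.4134 = 5553.9566

5553.9566 $/yr


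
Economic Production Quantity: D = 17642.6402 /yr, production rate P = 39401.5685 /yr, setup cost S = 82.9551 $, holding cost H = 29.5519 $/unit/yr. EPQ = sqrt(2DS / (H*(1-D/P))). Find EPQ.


1 - D/P = 1 - 0.4478 = 0.5522
H*(1-D/P) = 16.3196
2DS = 2927093.9641
EPQ = sqrt(179360.6897) = 423.5100

423.5100 units


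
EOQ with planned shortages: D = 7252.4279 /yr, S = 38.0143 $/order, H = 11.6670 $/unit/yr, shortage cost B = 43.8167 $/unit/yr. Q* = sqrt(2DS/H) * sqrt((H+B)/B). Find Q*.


sqrt(2DS/H) = 217.3955
sqrt((H+B)/B) = 1.1253
Q* = 217.3955 * 1.1253 = 244.6321

244.6321 units


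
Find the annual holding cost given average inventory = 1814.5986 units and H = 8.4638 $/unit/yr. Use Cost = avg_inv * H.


Cost = 1814.5986 * 8.4638 = 15358.3996

15358.3996 $/yr


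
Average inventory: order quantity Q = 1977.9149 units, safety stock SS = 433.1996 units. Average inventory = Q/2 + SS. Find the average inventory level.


Q/2 = 988.9574
Avg = 988.9574 + 433.1996 = 1422.1571

1422.1571 units


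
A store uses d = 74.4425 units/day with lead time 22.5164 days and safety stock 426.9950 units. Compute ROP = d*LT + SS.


d*LT = 74.4425 * 22.5164 = 1676.1771
ROP = 1676.1771 + 426.9950 = 2103.1721

2103.1721 units


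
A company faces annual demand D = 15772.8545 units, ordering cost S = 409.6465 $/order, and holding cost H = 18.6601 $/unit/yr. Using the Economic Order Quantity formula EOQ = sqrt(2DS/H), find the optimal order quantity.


2*D*S = 2 * 15772.8545 * 409.6465 = 12922589.2819
2*D*S/H = 692525.1891
EOQ = sqrt(692525.1891) = 832.1810

832.1810 units


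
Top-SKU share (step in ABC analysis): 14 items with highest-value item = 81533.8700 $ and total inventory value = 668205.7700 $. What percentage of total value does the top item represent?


Top item = 81533.8700
Total = 668205.7700
Percentage = 81533.8700 / 668205.7700 * 100 = 12.2019

12.2019%


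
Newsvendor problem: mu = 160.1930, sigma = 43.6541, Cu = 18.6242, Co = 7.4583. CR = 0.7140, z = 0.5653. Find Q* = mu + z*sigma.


CR = Cu/(Cu+Co) = 18.6242/(18.6242+7.4583) = 0.7140
z = 0.5653
Q* = 160.1930 + 0.5653 * 43.6541 = 184.8707

184.8707 units


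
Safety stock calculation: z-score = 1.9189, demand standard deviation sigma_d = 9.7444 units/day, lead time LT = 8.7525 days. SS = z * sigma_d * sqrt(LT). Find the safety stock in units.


sqrt(LT) = sqrt(8.7525) = 2.9585
SS = 1.9189 * 9.7444 * 2.9585 = 55.3189

55.3189 units


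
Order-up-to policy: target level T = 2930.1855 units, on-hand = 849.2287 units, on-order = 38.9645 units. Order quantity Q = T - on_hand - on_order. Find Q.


Inventory position = OH + OO = 849.2287 + 38.9645 = 888.1932
Q = 2930.1855 - 888.1932 = 2041.9923

2041.9923 units


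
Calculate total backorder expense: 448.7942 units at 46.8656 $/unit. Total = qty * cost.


Total = 448.7942 * 46.8656 = 21033.0095

21033.0095 $


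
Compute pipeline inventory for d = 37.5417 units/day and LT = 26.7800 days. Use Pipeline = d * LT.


Pipeline = 37.5417 * 26.7800 = 1005.3667

1005.3667 units


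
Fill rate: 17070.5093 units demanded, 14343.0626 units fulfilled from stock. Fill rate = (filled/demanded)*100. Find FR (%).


FR = 14343.0626 / 17070.5093 * 100 = 84.0225

84.0225%


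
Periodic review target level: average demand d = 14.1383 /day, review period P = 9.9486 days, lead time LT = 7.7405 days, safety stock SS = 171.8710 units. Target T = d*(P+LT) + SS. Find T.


P + LT = 17.6891
d*(P+LT) = 14.1383 * 17.6891 = 250.0938
T = 250.0938 + 171.8710 = 421.9648

421.9648 units


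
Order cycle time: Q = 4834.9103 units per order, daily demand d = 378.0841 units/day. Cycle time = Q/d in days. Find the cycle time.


Cycle = 4834.9103 / 378.0841 = 12.7879

12.7879 days


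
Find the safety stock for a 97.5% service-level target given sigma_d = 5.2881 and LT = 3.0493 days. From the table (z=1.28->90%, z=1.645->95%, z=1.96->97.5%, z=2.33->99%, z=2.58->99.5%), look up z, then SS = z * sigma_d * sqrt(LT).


From the table, SL = 97.5% corresponds to z = 1.96
sqrt(LT) = sqrt(3.0493) = 1.7462
SS = 1.96 * 5.2881 * 1.7462 = 18.0991

18.0991 units


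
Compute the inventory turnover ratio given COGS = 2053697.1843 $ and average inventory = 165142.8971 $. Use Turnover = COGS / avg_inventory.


Turnover = 2053697.1843 / 165142.8971 = 12.4359

12.4359


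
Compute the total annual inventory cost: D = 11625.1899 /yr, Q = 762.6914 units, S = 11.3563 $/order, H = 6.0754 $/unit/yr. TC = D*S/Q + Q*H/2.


Ordering cost = D*S/Q = 173.0964
Holding cost = Q*H/2 = 2316.8277
TC = 173.0964 + 2316.8277 = 2489.9241

2489.9241 $/yr


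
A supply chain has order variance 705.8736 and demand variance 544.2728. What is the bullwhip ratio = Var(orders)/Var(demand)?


BW = 705.8736 / 544.2728 = 1.2969

1.2969


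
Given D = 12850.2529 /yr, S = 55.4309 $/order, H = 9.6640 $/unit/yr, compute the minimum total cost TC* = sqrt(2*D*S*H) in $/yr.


2*D*S*H = 13767355.3414
TC* = sqrt(13767355.3414) = 3710.4387

3710.4387 $/yr


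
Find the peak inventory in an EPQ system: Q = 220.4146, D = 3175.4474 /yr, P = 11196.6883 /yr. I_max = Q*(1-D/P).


D/P = 0.2836
1 - D/P = 0.7164
I_max = 220.4146 * 0.7164 = 157.9037

157.9037 units


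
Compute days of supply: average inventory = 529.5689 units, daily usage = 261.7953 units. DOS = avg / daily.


DOS = 529.5689 / 261.7953 = 2.0228

2.0228 days


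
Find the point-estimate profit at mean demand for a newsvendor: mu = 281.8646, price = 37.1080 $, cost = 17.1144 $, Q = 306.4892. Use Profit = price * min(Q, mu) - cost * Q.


Sales at mu = min(306.4892, 281.8646) = 281.8646
Revenue = 37.1080 * 281.8646 = 10459.4316
Total cost = 17.1144 * 306.4892 = 5245.3788
Profit = 10459.4316 - 5245.3788 = 5214.0528

5214.0528 $


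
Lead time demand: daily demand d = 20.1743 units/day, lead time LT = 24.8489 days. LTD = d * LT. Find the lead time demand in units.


LTD = 20.1743 * 24.8489 = 501.3092

501.3092 units


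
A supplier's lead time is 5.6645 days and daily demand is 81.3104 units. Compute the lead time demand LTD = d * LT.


LTD = 81.3104 * 5.6645 = 460.5828

460.5828 units


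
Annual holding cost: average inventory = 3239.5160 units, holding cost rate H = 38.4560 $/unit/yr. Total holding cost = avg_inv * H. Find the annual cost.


Cost = 3239.5160 * 38.4560 = 124578.8273

124578.8273 $/yr


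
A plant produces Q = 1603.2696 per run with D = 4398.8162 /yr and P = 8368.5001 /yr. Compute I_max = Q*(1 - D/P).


D/P = 0.5256
1 - D/P = 0.4744
I_max = 1603.2696 * 0.4744 = 760.5274

760.5274 units


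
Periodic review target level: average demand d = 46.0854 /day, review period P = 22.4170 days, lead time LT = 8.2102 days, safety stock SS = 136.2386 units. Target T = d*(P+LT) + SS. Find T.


P + LT = 30.6272
d*(P+LT) = 46.0854 * 30.6272 = 1411.4668
T = 1411.4668 + 136.2386 = 1547.7054

1547.7054 units


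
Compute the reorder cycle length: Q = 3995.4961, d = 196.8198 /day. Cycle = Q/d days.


Cycle = 3995.4961 / 196.8198 = 20.3003

20.3003 days


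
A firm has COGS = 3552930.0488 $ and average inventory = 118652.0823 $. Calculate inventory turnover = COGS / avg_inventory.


Turnover = 3552930.0488 / 118652.0823 = 29.9441

29.9441


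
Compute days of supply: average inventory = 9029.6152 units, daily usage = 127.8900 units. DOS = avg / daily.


DOS = 9029.6152 / 127.8900 = 70.6045

70.6045 days


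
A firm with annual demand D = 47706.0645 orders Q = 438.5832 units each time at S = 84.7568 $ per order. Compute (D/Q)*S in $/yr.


Number of orders = D/Q = 108.7731
Cost = 108.7731 * 84.7568 = 9219.2619

9219.2619 $/yr


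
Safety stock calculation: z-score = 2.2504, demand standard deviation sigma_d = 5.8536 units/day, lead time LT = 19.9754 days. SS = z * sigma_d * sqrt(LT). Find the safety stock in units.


sqrt(LT) = sqrt(19.9754) = 4.4694
SS = 2.2504 * 5.8536 * 4.4694 = 58.8749

58.8749 units


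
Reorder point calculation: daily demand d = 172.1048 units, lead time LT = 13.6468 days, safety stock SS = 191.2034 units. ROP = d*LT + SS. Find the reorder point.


d*LT = 172.1048 * 13.6468 = 2348.6798
ROP = 2348.6798 + 191.2034 = 2539.8832

2539.8832 units


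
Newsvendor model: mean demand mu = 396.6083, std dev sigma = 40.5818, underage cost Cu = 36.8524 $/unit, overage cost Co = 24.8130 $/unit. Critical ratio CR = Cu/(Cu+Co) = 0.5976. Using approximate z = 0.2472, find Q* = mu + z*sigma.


CR = Cu/(Cu+Co) = 36.8524/(36.8524+24.8130) = 0.5976
z = 0.2472
Q* = 396.6083 + 0.2472 * 40.5818 = 406.6401

406.6401 units


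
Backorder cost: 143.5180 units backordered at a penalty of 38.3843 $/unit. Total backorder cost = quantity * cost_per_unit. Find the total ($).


Total = 143.5180 * 38.3843 = 5508.8380

5508.8380 $


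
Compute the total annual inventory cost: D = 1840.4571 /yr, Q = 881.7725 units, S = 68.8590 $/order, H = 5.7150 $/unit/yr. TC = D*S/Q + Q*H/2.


Ordering cost = D*S/Q = 143.7242
Holding cost = Q*H/2 = 2519.6649
TC = 143.7242 + 2519.6649 = 2663.3891

2663.3891 $/yr


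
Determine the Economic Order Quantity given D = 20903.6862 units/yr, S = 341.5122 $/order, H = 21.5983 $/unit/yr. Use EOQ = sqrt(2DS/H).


2*D*S = 2 * 20903.6862 * 341.5122 = 14277727.7245
2*D*S/H = 661057.9409
EOQ = sqrt(661057.9409) = 813.0547

813.0547 units


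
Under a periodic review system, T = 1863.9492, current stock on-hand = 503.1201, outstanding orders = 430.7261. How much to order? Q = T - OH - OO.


Inventory position = OH + OO = 503.1201 + 430.7261 = 933.8462
Q = 1863.9492 - 933.8462 = 930.1030

930.1030 units


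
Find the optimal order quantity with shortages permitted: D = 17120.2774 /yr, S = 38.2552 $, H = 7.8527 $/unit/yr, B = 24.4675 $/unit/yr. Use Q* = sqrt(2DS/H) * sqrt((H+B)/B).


sqrt(2DS/H) = 408.4192
sqrt((H+B)/B) = 1.1493
Q* = 408.4192 * 1.1493 = 469.4057

469.4057 units


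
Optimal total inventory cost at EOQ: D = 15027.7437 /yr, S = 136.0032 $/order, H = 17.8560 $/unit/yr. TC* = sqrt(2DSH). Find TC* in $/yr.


2*D*S*H = 72988943.8365
TC* = sqrt(72988943.8365) = 8543.3567

8543.3567 $/yr


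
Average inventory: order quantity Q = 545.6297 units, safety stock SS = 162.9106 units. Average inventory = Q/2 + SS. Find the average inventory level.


Q/2 = 272.8148
Avg = 272.8148 + 162.9106 = 435.7254

435.7254 units


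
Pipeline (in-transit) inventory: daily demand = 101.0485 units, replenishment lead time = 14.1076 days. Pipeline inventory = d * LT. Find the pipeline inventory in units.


Pipeline = 101.0485 * 14.1076 = 1425.5518

1425.5518 units


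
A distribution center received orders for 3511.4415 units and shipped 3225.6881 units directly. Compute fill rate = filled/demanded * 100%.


FR = 3225.6881 / 3511.4415 * 100 = 91.8622

91.8622%


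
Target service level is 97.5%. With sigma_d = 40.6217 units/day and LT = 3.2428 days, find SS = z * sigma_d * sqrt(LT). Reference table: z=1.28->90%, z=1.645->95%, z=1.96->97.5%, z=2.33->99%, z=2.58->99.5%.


From the table, SL = 97.5% corresponds to z = 1.96
sqrt(LT) = sqrt(3.2428) = 1.8008
SS = 1.96 * 40.6217 * 1.8008 = 143.3753

143.3753 units


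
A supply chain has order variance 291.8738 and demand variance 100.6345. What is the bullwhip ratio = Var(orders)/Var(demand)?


BW = 291.8738 / 100.6345 = 2.9003

2.9003


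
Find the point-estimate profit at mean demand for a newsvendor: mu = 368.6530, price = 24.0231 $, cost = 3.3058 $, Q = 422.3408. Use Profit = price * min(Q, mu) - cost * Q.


Sales at mu = min(422.3408, 368.6530) = 368.6530
Revenue = 24.0231 * 368.6530 = 8856.1879
Total cost = 3.3058 * 422.3408 = 1396.1742
Profit = 8856.1879 - 1396.1742 = 7460.0137

7460.0137 $


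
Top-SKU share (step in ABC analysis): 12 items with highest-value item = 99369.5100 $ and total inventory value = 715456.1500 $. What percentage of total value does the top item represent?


Top item = 99369.5100
Total = 715456.1500
Percentage = 99369.5100 / 715456.1500 * 100 = 13.8890

13.8890%


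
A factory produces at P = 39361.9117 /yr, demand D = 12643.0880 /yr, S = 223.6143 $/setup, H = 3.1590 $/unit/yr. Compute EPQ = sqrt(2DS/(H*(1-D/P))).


1 - D/P = 1 - 0.3212 = 0.6788
H*(1-D/P) = 2.1443
2DS = 5654350.5459
EPQ = sqrt(2636889.6278) = 1623.8502

1623.8502 units


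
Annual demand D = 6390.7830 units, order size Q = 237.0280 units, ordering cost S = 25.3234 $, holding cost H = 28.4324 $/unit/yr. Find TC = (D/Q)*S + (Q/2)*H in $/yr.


Ordering cost = D*S/Q = 682.7732
Holding cost = Q*H/2 = 3369.6375
TC = 682.7732 + 3369.6375 = 4052.4106

4052.4106 $/yr


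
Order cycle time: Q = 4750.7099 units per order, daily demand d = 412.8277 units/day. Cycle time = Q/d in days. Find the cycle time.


Cycle = 4750.7099 / 412.8277 = 11.5077

11.5077 days


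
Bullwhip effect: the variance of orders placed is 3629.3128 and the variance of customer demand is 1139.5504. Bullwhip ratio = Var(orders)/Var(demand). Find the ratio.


BW = 3629.3128 / 1139.5504 = 3.1849

3.1849


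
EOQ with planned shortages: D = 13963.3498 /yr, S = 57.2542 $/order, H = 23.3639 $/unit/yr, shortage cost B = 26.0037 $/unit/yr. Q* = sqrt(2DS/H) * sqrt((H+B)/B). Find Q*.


sqrt(2DS/H) = 261.6019
sqrt((H+B)/B) = 1.3779
Q* = 261.6019 * 1.3779 = 360.4493

360.4493 units


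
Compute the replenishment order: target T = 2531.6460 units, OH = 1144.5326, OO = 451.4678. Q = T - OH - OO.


Inventory position = OH + OO = 1144.5326 + 451.4678 = 1596.0004
Q = 2531.6460 - 1596.0004 = 935.6456

935.6456 units


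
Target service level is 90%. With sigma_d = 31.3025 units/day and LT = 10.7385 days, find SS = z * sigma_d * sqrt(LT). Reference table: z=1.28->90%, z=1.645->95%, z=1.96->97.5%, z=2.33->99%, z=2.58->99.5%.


From the table, SL = 90% corresponds to z = 1.28
sqrt(LT) = sqrt(10.7385) = 3.2770
SS = 1.28 * 31.3025 * 3.2770 = 131.2988

131.2988 units


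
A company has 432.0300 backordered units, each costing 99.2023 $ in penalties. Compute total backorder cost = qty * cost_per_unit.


Total = 432.0300 * 99.2023 = 42858.3697

42858.3697 $


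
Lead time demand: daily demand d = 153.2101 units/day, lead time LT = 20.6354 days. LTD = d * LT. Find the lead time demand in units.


LTD = 153.2101 * 20.6354 = 3161.5517

3161.5517 units


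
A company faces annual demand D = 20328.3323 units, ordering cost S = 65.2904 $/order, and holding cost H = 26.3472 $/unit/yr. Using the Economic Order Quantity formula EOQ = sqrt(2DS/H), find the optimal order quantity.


2*D*S = 2 * 20328.3323 * 65.2904 = 2654489.8944
2*D*S/H = 100750.3604
EOQ = sqrt(100750.3604) = 317.4120

317.4120 units
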